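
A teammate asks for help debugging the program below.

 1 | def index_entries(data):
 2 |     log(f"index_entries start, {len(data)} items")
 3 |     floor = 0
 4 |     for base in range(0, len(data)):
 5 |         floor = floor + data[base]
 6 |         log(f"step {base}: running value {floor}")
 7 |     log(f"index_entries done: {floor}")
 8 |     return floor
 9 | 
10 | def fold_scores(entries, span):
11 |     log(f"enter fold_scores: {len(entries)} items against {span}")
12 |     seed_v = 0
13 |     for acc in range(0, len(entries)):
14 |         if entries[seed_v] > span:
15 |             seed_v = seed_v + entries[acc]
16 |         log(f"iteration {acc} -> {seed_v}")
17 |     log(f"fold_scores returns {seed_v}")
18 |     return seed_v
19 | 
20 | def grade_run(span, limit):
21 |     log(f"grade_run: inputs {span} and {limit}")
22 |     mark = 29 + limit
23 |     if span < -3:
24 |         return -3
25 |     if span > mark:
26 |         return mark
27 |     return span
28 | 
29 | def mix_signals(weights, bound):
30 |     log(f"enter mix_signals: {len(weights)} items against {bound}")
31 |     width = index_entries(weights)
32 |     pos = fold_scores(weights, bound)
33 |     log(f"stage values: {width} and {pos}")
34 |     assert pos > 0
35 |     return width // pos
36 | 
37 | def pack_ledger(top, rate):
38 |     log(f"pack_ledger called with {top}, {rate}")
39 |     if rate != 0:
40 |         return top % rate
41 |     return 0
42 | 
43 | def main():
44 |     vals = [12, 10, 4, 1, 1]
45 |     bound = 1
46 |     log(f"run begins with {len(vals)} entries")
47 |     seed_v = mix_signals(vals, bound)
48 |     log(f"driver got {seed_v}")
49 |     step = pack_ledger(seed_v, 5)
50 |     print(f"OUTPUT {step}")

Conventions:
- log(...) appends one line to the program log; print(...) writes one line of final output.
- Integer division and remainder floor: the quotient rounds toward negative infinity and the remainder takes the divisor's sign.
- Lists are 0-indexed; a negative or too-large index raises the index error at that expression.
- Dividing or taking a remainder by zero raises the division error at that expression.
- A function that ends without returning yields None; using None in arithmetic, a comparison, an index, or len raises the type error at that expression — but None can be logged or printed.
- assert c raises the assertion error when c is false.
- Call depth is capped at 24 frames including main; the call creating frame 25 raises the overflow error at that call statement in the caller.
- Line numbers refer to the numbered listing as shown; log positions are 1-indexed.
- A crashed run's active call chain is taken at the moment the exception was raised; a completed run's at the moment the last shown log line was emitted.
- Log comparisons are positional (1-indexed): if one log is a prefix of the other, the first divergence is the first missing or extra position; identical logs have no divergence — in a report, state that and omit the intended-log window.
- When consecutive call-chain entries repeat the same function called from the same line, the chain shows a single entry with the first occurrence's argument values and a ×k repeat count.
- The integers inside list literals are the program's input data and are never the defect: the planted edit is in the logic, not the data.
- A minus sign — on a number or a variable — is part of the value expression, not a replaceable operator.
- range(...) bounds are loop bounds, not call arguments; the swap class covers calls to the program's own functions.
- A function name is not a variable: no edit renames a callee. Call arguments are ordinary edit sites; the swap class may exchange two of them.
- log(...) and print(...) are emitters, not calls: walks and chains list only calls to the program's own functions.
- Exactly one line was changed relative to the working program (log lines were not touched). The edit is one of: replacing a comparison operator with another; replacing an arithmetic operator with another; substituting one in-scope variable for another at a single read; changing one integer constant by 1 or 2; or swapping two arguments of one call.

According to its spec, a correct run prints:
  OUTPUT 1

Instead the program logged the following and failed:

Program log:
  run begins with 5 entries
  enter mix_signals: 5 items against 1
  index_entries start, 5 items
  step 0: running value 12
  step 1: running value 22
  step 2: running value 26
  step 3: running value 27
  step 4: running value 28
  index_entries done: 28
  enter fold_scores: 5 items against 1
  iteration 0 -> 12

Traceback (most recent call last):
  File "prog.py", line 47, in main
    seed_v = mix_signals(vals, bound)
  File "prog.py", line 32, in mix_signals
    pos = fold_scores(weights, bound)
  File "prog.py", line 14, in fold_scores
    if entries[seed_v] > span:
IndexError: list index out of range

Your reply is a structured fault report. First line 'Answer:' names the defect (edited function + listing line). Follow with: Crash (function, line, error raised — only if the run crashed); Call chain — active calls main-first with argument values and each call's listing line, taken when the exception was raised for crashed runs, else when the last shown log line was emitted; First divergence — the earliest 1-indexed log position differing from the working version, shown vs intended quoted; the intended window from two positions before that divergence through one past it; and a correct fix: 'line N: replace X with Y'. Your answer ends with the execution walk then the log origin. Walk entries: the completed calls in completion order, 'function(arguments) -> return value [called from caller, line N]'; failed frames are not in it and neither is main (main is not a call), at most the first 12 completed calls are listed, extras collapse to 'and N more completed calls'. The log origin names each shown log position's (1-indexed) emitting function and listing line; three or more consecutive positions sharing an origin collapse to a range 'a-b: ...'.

Answer: the defect is in fold_scores at line 14.
Key observation: The faulty run's log stops after 11 lines; the working version's next line would be 'iteration 1 -> 22'.
Crash: fold_scores, line 14, IndexError.
Call chain: main -> mix_signals([12, 10, 4, 1, 1], 1) (called at line 47) -> fold_scores([12, 10, 4, 1, 1], 1) (called at line 32).
First divergence: position 12; the shown log stops at 11 lines while the working version next logs 'iteration 1 -> 22'.
Intended log window:
  10: enter fold_scores: 5 items against 1
  11: iteration 0 -> 12
  12: iteration 1 -> 22
  13: iteration 2 -> 26
Execution walk:
  index_entries([12, 10, 4, 1, 1]) -> 28  [called from mix_signals, line 31]
Origin of each log line:
  1: from main, line 46
  2: from mix_signals, line 30
  3: from index_entries, line 2
  4-8: from index_entries, line 6
  9: from index_entries, line 7
  10: from fold_scores, line 11
  11: from fold_scores, line 16
A correct fix: line 14: replace `seed_v` with `acc`.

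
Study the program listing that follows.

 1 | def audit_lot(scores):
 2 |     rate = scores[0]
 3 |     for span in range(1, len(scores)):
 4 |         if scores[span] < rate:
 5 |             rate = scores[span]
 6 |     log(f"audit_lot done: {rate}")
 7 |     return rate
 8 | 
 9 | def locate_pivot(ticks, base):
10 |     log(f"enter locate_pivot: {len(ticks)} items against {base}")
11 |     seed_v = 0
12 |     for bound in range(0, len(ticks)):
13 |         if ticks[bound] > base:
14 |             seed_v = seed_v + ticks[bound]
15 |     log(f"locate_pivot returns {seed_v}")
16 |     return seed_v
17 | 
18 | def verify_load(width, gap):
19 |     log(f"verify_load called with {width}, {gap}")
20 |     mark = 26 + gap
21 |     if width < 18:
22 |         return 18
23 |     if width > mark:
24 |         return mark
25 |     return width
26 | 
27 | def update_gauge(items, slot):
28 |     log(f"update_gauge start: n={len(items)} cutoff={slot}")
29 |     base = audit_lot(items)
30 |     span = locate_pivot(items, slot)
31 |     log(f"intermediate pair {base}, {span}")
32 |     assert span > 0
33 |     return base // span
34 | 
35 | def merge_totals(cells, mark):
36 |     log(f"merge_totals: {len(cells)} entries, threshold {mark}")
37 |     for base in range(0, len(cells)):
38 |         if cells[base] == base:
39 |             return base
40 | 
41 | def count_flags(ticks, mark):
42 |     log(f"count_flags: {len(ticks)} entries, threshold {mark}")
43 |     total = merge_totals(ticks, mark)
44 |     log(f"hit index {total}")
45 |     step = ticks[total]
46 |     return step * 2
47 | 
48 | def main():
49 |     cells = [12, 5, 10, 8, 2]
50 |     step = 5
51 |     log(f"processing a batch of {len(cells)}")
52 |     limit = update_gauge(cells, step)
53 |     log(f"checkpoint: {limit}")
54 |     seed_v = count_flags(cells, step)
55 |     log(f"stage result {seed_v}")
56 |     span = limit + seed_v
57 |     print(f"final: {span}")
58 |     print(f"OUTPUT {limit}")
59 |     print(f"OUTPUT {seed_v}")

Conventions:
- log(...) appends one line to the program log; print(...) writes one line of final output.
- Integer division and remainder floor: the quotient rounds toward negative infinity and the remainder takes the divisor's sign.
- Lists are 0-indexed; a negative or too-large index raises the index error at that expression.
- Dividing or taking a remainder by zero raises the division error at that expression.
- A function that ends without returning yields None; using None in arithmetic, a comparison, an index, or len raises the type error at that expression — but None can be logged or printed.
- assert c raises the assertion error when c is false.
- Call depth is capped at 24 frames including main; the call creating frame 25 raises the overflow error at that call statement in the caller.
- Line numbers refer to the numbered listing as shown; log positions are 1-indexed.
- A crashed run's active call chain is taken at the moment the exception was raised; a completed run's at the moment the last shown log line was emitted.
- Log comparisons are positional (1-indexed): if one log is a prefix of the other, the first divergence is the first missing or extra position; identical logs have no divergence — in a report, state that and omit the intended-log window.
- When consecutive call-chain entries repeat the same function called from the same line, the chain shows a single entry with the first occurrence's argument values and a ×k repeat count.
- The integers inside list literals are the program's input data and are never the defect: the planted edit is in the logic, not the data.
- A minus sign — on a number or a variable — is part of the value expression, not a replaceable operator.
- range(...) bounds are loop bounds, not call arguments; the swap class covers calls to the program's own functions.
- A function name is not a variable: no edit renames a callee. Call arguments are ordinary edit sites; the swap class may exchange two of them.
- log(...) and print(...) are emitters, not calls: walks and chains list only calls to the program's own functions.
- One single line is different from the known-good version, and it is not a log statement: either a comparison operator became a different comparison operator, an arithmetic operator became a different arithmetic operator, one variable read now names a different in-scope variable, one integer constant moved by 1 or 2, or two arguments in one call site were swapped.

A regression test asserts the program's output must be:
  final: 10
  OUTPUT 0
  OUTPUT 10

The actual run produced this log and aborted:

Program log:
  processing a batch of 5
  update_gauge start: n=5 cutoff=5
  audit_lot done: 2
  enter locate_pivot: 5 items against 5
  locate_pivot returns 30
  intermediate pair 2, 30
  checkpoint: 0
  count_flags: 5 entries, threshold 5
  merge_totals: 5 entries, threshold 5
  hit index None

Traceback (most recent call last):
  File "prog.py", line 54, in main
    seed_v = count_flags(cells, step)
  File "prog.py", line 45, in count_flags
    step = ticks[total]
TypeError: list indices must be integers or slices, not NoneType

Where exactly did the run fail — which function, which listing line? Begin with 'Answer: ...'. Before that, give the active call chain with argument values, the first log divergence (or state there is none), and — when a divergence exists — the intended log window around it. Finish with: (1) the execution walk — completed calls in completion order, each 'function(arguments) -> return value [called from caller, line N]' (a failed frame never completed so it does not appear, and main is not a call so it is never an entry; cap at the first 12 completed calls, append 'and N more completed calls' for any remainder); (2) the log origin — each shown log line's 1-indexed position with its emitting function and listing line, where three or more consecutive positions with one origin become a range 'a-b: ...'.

Answer: the error was raised in count_flags, line 45.
Key observation: The earliest visible damage is log position 10 — 'hit index None' rather than the intended 'hit index 1'.
Call chain: main -> count_flags([12, 5, 10, 8, 2], 5) (called at line 54).
First divergence: position 10; shown 'hit index None' vs intended 'hit index 1'.
Intended log window:
  8: count_flags: 5 entries, threshold 5
  9: merge_totals: 5 entries, threshold 5
  10: hit index 1
  11: stage result 10
Execution walk:
  audit_lot([12, 5, 10, 8, 2]) -> 2  [called from update_gauge, line 29]
  locate_pivot([12, 5, 10, 8, 2], 5) -> 30  [called from update_gauge, line 30]
  update_gauge([12, 5, 10, 8, 2], 5) -> 0  [called from main, line 52]
  merge_totals([12, 5, 10, 8, 2], 5) -> None  [called from count_flags, line 43]
Log origin:
  1: emitted by main (line 51)
  2: emitted by update_gauge (line 28)
  3: emitted by audit_lot (line 6)
  4: emitted by locate_pivot (line 10)
  5: emitted by locate_pivot (line 15)
  6: emitted by update_gauge (line 31)
  7: emitted by main (line 53)
  8: emitted by count_flags (line 42)
  9: emitted by merge_totals (line 36)
  10: emitted by count_flags (line 44)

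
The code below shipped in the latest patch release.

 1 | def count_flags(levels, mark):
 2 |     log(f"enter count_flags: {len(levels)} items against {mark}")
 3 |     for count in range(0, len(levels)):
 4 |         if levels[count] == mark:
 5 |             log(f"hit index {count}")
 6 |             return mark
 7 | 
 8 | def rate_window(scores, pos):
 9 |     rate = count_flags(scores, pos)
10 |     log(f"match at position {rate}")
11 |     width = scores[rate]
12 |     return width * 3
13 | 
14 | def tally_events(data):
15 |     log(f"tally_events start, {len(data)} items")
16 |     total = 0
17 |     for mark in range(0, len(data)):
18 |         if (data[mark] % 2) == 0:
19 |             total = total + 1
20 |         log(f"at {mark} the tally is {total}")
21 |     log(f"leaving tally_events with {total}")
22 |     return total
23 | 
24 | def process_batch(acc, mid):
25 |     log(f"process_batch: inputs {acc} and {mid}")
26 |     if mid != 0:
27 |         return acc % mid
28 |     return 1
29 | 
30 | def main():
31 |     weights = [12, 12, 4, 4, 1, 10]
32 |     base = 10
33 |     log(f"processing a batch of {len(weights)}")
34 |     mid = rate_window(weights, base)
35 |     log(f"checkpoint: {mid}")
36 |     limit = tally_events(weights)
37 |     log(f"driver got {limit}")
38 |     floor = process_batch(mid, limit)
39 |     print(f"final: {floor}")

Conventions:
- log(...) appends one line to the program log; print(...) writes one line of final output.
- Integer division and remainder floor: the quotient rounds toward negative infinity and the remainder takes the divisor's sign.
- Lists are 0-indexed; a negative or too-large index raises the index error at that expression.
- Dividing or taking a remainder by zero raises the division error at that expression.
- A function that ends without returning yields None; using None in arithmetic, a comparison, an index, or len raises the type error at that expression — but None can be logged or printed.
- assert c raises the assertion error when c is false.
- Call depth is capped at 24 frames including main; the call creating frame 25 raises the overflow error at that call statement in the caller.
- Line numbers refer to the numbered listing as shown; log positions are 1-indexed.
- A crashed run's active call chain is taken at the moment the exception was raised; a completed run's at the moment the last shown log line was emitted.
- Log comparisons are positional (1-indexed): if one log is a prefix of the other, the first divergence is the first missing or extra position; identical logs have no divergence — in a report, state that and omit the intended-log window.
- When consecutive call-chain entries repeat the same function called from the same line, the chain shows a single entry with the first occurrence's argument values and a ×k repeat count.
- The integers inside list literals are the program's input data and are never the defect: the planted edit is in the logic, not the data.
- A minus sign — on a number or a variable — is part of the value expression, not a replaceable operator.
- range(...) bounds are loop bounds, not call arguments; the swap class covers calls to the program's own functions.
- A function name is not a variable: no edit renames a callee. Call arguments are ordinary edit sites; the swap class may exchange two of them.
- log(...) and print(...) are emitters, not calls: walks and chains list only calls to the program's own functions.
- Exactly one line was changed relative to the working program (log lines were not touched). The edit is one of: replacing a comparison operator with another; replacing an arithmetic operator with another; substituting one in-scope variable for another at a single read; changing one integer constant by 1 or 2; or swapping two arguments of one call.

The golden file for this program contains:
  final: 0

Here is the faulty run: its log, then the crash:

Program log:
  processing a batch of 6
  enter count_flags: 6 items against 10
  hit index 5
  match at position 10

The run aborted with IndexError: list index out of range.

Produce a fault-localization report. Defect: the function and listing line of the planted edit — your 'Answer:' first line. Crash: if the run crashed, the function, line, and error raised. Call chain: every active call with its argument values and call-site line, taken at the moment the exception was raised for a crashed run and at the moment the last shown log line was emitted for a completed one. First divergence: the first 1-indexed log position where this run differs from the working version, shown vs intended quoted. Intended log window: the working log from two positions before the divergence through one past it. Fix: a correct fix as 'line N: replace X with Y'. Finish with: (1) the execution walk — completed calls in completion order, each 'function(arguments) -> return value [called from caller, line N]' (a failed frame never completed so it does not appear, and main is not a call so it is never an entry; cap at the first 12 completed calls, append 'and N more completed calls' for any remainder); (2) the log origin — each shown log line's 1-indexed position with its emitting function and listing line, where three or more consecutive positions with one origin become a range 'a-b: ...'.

Answer: the defect is in count_flags at line 6.
Core observation: The earliest visible damage is log position 4 — 'match at position 10' rather than the intended 'match at position 5'.
Crash: rate_window, line 11, IndexError.
Call chain: main -> rate_window([12, 12, 4, 4, 1, 10], 10) (called at line 34).
First divergence: position 4; shown 'match at position 10' vs intended 'match at position 5'.
Intended log window:
  2: enter count_flags: 6 items against 10
  3: hit index 5
  4: match at position 5
  5: checkpoint: 30
Execution walk:
  count_flags([12, 12, 4, 4, 1, 10], 10) -> 10  [called from rate_window, line 9]
Log line origins:
  1: logged in main at line 33
  2: logged in count_flags at line 2
  3: logged in count_flags at line 5
  4: logged in rate_window at line 10
A correct fix: line 6: replace `mark` with `count`.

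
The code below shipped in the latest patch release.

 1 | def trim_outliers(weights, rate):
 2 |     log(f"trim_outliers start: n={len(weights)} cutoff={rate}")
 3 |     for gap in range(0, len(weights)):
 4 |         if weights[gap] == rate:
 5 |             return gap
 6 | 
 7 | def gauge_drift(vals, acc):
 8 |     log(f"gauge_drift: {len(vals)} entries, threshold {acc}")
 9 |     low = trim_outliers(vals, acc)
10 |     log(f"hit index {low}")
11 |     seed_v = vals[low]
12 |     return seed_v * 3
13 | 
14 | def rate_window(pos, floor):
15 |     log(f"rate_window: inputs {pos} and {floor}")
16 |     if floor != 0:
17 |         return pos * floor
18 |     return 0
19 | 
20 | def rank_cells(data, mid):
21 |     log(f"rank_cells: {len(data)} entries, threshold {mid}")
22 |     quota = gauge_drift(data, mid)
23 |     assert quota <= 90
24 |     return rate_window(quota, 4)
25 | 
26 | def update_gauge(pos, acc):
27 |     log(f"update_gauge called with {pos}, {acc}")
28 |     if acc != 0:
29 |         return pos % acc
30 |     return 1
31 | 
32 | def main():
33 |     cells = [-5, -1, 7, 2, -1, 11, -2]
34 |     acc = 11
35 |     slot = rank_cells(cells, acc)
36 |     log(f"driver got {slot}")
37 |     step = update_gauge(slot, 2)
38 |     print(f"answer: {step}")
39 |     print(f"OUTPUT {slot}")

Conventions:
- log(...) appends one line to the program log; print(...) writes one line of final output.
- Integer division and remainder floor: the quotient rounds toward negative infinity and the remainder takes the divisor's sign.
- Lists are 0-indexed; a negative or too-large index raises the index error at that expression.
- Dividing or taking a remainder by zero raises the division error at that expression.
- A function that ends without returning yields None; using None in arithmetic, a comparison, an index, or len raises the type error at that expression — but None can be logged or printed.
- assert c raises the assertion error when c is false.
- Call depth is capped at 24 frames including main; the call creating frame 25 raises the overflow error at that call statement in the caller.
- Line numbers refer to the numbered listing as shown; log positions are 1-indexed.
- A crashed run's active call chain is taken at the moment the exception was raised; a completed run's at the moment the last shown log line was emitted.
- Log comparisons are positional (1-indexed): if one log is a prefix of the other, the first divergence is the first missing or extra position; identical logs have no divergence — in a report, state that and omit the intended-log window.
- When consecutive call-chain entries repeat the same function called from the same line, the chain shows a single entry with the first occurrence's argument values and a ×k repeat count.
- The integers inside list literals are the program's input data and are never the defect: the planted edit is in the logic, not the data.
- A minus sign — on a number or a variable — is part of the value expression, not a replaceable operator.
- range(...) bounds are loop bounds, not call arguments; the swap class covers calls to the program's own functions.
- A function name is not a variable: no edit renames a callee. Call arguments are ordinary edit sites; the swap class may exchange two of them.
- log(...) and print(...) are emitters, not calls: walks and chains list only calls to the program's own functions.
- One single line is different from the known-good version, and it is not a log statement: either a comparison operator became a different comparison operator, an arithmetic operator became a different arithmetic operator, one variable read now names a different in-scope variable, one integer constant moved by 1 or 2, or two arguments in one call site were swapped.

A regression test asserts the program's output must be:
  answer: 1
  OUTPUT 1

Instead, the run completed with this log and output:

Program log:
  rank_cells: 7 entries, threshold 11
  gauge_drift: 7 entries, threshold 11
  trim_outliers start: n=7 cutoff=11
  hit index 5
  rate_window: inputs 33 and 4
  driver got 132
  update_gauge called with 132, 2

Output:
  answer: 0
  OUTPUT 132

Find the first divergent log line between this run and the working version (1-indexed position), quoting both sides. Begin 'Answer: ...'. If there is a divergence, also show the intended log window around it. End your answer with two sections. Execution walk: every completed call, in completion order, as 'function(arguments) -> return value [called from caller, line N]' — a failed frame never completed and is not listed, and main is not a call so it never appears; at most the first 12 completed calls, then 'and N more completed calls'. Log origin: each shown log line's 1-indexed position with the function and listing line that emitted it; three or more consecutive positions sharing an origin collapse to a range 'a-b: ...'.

Answer: position 6 — the shown line 'driver got 132' should read 'driver got 1'.
Intended log window:
  4: hit index 5
  5: rate_window: inputs 33 and 4
  6: driver got 1
  7: update_gauge called with 1, 2
Execution walk:
  trim_outliers([-5, -1, 7, 2, -1, 11, -2], 11) -> 5  [called from gauge_drift, line 9]
  gauge_drift([-5, -1, 7, 2, -1, 11, -2], 11) -> 33  [called from rank_cells, line 22]
  rate_window(33, 4) -> 132  [called from rank_cells, line 24]
  rank_cells([-5, -1, 7, 2, -1, 11, -2], 11) -> 132  [called from main, line 35]
  update_gauge(132, 2) -> 0  [called from main, line 37]
Log origin:
  1: emitted by rank_cells (line 21)
  2: emitted by gauge_drift (line 8)
  3: emitted by trim_outliers (line 2)
  4: emitted by gauge_drift (line 10)
  5: emitted by rate_window (line 15)
  6: emitted by main (line 36)
  7: emitted by update_gauge (line 27)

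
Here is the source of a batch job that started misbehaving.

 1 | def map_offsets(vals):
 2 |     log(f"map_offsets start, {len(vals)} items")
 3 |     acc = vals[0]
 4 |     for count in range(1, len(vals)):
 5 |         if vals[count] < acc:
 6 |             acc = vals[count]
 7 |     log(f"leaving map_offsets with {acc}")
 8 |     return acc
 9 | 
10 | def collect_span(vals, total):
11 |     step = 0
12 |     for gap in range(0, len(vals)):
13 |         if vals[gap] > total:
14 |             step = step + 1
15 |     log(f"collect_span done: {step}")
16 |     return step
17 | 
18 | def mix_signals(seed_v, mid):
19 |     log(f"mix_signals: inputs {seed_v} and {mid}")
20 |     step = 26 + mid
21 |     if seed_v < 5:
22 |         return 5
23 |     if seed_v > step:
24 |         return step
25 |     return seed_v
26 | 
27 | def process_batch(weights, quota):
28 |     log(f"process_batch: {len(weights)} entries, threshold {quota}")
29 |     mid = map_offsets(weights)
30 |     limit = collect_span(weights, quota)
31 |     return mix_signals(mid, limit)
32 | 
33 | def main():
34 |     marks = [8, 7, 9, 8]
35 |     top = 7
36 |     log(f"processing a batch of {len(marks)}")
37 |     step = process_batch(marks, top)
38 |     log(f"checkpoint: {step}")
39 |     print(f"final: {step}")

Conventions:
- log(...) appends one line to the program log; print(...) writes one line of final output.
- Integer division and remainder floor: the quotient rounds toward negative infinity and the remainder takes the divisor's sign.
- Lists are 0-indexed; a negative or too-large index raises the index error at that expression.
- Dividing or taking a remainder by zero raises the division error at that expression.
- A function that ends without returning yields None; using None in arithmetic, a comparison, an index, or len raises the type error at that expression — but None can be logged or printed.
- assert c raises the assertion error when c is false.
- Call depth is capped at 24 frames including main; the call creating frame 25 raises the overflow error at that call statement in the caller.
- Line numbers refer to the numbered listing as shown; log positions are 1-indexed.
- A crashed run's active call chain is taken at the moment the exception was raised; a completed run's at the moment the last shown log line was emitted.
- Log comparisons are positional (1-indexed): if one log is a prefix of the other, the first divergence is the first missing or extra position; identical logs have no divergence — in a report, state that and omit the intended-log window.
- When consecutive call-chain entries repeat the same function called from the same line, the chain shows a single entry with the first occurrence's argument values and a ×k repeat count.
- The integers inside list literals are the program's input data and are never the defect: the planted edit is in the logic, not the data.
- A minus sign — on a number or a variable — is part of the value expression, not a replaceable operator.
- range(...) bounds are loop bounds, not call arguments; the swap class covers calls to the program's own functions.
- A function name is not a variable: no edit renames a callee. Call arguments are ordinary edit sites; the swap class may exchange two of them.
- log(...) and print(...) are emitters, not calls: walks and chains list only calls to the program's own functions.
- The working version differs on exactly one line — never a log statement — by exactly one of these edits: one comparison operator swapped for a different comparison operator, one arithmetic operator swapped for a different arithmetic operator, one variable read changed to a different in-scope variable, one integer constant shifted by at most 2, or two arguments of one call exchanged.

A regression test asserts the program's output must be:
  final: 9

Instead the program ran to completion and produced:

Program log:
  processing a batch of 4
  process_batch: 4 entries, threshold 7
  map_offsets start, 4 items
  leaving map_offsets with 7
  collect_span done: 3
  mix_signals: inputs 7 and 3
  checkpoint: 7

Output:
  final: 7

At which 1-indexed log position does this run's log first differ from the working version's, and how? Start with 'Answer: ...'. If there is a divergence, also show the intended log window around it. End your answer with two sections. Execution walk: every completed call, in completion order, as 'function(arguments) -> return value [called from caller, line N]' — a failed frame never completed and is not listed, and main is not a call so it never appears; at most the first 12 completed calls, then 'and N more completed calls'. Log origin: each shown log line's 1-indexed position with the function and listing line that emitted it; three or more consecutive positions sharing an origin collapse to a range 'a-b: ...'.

Answer: position 4; shown 'leaving map_offsets with 7' vs intended 'leaving map_offsets with 9'.
Intended log window:
  2: process_batch: 4 entries, threshold 7
  3: map_offsets start, 4 items
  4: leaving map_offsets with 9
  5: collect_span done: 3
Execution walk:
  map_offsets([8, 7, 9, 8]) -> 7  [called from process_batch, line 29]
  collect_span([8, 7, 9, 8], 7) -> 3  [called from process_batch, line 30]
  mix_signals(7, 3) -> 7  [called from process_batch, line 31]
  process_batch([8, 7, 9, 8], 7) -> 7  [called from main, line 37]
Origin of each log line:
  1: from main, line 36
  2: from process_batch, line 28
  3: from map_offsets, line 2
  4: from map_offsets, line 7
  5: from collect_span, line 15
  6: from mix_signals, line 19
  7: from main, line 38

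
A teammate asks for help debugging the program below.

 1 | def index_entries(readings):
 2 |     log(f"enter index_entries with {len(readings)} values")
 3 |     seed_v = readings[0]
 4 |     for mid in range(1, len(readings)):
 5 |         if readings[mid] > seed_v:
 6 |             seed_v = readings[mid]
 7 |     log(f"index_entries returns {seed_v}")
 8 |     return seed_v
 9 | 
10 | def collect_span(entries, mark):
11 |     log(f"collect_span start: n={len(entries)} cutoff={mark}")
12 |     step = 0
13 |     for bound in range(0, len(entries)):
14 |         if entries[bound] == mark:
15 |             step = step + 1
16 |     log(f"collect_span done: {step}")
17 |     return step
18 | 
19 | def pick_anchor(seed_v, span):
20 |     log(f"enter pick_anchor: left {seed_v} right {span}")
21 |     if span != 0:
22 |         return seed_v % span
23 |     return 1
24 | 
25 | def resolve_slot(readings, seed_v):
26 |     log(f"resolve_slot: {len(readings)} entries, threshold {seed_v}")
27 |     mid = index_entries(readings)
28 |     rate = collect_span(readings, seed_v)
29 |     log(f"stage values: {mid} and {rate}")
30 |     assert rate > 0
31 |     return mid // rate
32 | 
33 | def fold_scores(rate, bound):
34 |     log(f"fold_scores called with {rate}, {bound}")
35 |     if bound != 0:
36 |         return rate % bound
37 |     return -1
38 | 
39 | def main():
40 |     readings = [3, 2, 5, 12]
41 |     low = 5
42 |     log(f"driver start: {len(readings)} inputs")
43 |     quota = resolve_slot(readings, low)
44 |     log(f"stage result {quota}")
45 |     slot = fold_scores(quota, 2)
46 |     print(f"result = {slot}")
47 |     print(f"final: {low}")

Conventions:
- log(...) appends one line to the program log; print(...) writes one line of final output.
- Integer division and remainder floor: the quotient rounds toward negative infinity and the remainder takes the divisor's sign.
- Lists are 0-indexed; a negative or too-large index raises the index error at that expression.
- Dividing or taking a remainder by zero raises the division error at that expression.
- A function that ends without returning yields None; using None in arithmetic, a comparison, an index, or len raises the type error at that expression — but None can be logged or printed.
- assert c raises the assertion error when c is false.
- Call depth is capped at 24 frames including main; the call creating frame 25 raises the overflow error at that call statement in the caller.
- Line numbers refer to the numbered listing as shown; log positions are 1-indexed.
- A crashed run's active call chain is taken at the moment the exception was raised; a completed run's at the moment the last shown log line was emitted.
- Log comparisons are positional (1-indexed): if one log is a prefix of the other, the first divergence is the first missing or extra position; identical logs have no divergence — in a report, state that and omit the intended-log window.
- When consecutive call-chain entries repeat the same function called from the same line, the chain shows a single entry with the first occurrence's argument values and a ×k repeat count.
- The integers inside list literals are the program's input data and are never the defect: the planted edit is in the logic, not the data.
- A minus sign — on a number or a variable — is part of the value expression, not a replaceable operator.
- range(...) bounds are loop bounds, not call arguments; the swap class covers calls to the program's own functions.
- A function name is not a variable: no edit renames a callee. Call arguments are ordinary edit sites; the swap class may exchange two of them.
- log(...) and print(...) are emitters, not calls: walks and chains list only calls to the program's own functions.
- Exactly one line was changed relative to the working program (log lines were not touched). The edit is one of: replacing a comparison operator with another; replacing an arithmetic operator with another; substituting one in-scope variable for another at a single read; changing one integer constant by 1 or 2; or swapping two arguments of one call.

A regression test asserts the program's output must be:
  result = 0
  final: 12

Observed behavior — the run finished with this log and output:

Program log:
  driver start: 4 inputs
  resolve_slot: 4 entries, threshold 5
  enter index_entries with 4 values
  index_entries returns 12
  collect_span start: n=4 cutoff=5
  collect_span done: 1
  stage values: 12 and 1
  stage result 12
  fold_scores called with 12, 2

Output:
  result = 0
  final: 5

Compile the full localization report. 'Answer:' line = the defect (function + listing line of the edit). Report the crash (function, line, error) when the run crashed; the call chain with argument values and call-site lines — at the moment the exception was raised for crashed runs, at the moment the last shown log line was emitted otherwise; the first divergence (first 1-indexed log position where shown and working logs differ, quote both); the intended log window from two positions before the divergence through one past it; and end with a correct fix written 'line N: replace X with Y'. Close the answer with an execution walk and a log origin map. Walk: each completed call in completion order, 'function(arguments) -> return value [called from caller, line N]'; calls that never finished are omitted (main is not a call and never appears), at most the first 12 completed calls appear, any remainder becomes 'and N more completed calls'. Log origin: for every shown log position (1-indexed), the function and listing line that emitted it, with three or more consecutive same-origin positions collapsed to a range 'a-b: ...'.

Answer: the defect is in main at line 47.
Key observation: The two runs log identically and part ways only at the printed values.
Call chain: main -> fold_scores(12, 2) (called at line 45).
First divergence: none — the logs agree in full.
Execution walk:
  index_entries([3, 2, 5, 12]) -> 12  [called from resolve_slot, line 27]
  collect_span([3, 2, 5, 12], 5) -> 1  [called from resolve_slot, line 28]
  resolve_slot([3, 2, 5, 12], 5) -> 12  [called from main, line 43]
  fold_scores(12, 2) -> 0  [called from main, line 45]
Log line origins:
  1: emitted by main (line 42)
  2: emitted by resolve_slot (line 26)
  3: emitted by index_entries (line 2)
  4: emitted by index_entries (line 7)
  5: emitted by collect_span (line 11)
  6: emitted by collect_span (line 16)
  7: emitted by resolve_slot (line 29)
  8: emitted by main (line 44)
  9: emitted by fold_scores (line 34)
A correct fix: line 47: replace `low` with `quota`.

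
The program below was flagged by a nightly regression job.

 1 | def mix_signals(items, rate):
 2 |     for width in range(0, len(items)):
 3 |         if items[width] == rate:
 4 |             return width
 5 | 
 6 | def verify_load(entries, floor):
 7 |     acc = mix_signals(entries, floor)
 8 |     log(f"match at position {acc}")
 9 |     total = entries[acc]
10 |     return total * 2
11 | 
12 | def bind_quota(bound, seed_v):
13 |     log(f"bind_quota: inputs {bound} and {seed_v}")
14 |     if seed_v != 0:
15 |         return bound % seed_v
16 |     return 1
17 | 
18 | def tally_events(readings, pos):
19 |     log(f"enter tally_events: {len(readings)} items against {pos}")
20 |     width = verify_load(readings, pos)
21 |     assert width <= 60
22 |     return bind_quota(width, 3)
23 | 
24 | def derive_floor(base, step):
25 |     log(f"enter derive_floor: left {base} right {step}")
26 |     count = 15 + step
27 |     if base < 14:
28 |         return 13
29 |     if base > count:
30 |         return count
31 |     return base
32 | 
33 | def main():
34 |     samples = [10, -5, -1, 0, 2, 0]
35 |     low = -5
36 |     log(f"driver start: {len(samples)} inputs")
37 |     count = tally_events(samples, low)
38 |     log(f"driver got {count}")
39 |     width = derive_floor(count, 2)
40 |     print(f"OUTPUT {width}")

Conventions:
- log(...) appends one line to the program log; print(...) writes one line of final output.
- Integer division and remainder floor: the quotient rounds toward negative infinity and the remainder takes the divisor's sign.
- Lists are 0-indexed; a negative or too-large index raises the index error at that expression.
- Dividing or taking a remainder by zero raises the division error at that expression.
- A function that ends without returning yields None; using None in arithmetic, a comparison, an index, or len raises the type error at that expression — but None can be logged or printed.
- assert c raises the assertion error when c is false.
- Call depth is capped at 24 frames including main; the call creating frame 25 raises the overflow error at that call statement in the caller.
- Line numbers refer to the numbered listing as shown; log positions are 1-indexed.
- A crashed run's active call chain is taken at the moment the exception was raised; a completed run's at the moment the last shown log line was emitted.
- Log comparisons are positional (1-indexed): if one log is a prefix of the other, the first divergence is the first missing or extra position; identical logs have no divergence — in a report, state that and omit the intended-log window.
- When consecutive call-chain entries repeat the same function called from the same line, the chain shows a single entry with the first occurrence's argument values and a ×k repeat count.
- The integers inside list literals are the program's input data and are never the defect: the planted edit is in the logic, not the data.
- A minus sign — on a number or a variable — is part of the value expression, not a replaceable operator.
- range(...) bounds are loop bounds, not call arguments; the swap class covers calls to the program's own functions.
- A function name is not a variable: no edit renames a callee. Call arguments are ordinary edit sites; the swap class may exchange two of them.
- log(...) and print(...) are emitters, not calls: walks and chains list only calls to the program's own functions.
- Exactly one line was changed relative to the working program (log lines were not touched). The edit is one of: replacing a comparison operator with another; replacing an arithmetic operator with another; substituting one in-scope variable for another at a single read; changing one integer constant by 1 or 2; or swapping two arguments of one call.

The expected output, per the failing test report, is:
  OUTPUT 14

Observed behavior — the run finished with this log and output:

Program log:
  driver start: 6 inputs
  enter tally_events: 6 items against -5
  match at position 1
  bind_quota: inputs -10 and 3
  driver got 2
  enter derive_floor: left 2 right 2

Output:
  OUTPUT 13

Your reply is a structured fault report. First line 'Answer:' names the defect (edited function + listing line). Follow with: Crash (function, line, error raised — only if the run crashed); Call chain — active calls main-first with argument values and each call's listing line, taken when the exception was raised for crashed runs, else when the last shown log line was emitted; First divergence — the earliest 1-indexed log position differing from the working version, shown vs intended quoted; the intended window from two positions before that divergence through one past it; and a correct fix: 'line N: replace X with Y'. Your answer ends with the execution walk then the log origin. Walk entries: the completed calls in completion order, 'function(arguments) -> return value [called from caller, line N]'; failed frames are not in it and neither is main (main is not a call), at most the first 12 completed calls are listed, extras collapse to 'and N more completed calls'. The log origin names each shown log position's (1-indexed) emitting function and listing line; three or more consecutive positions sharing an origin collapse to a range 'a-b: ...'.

Answer: the defect is in derive_floor at line 28.
Core observation: The logs agree in full; only the final output differs.
Call chain: main -> derive_floor(2, 2) (called at line 39).
First divergence: there is none — every log position agrees.
Execution walk:
  mix_signals([10, -5, -1, 0, 2, 0], -5) -> 1  [called from verify_load, line 7]
  verify_load([10, -5, -1, 0, 2, 0], -5) -> -10  [called from tally_events, line 20]
  bind_quota(-10, 3) -> 2  [called from tally_events, line 22]
  tally_events([10, -5, -1, 0, 2, 0], -5) -> 2  [called from main, line 37]
  derive_floor(2, 2) -> 13  [called from main, line 39]
Log line origins:
  1: emitted by main (line 36)
  2: emitted by tally_events (line 19)
  3: emitted by verify_load (line 8)
  4: emitted by bind_quota (line 13)
  5: emitted by main (line 38)
  6: emitted by derive_floor (line 25)
A correct fix: line 28: replace `13` with `14`.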